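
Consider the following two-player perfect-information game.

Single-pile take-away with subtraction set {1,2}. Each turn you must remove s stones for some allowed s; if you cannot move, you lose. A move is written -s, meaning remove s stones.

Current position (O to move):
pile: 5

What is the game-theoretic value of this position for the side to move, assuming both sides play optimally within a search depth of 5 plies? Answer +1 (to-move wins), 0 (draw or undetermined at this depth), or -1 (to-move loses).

value(5, O) = +1

p1 O@[5]: -1[4]-1 -2[3]+1*
p2 X@[3]: -1[2]-1* -2[1]-1
p3 O@[2]: -1[1]-1 -2[0]+1*
p4 X@[0] terminal -1; root [5] d5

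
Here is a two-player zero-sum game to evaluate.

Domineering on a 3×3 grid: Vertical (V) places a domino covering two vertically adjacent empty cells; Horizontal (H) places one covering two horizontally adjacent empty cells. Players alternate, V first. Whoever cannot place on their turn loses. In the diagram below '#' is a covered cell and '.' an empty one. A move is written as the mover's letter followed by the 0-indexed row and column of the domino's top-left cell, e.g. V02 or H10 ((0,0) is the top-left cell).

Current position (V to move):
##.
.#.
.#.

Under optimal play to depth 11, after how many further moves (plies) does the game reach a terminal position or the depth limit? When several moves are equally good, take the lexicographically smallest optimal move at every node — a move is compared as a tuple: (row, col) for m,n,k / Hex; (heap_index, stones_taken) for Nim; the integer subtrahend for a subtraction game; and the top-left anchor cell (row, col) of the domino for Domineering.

ply 1, V at ##./.#./.#. | V02=+1→###/.##/.#.*; V10=+1→##./##./##.; V12=+1→##./.##/.##
ply 2: ###/.##/.#. is terminal -1 (H); from ##./.#./.#. depth 11

PV length from [##./.#./.#.]: 1 ply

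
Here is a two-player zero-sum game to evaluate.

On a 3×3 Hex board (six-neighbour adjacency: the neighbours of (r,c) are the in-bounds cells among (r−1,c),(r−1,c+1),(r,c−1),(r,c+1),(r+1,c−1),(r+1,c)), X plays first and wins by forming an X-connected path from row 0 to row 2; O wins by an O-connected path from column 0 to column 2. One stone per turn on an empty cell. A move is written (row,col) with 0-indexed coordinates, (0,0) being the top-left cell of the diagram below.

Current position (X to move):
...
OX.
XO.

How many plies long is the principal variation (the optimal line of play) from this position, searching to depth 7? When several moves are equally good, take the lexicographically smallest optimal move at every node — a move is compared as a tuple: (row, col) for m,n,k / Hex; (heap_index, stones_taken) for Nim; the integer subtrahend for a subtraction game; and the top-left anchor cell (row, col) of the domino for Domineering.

p1 X@[.../OX./XO.]: (0,0)[X../OX./XO.]+1* (0,1)[.X./OX./XO.]+1 (0,2)[..X/OX./XO.]+1 (1,2)[.../OXX/XO.]+1 (2,2)[.../OX./XOX]+1
p2 O@[X../OX./XO.]: (0,1)[XO./OX./XO.]-1* (0,2)[X.O/OX./XO.]-1 (1,2)[X../OXO/XO.]-1 (2,2)[X../OX./XOO]-1
p3 X@[XO./OX./XO.]: (0,2)[XOX/OX./XO.]+1* (1,2)[XO./OXX/XO.]-1 (2,2)[XO./OX./XOX]-1
p4 O@[XOX/OX./XO.] terminal -1; root [.../OX./XO.] d7

PV length from [.../OX./XO.]: 3 plies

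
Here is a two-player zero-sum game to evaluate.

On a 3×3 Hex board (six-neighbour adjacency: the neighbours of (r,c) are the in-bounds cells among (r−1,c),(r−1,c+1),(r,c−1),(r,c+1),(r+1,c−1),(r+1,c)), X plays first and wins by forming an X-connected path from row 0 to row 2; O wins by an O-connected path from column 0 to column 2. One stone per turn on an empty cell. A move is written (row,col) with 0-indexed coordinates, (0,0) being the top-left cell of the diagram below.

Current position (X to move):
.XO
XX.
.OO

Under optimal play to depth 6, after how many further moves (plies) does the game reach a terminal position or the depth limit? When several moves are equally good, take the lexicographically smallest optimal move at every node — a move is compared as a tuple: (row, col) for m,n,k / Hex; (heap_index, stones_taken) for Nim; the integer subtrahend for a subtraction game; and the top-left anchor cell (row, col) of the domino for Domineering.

p1 X@[.XO/XX./.OO]: (0,0)[XXO/XX./.OO]-1 (1,2)[.XO/XXX/.OO]-1 (2,0)[.XO/XX./XOO]+1*
p2 O@[.XO/XX./XOO] terminal -1; root [.XO/XX./.OO] d6

PV length from [.XO/XX./.OO]: 1 ply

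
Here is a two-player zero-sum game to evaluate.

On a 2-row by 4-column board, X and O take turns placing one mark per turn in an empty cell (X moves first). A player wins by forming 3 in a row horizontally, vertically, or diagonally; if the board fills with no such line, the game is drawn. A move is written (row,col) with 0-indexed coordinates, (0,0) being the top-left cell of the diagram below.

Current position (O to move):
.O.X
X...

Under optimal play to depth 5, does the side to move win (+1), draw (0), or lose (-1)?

value(.O.X/X..., O) = 0

ply 1, O at .O.X/X... | (0,0)=+0→OO.X/X...*; (0,2)=+0→.OOX/X...; (1,1)=+0→.O.X/XO..; (1,2)=+0→.O.X/X.O.; (1,3)=+0→.O.X/X..O
ply 2, X at OO.X/X... | (0,2)=+0→OOXX/X...*; (1,1)=-1→OO.X/XX..; (1,2)=-1→OO.X/X.X.; (1,3)=-1→OO.X/X..X
ply 3, O at OOXX/X... | (1,1)=+0→OOXX/XO..*; (1,2)=+0→OOXX/X.O.; (1,3)=+0→OOXX/X..O
ply 4, X at OOXX/XO.. | (1,2)=+0→OOXX/XOX.*; (1,3)=+0→OOXX/XO.X
ply 5, O at OOXX/XOX. | (1,3)=+0→OOXX/XOXO*
ply 6: OOXX/XOXO is terminal +0 (X); from .O.X/X... depth 5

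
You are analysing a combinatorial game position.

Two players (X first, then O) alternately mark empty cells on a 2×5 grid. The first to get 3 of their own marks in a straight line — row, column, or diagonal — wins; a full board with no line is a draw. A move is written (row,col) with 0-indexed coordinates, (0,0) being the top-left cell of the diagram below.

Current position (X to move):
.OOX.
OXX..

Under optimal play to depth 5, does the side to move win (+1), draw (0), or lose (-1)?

p1 X@[.OOX./OXX..]: (0,0)[XOOX./OXX..]+0 (0,4)[.OOXX/OXX..]-1 (1,3)[.OOX./OXXX.]+1* (1,4)[.OOX./OXX.X]-1
p2 O@[.OOX./OXXX.] terminal -1; root [.OOX./OXX..] d5

value(.OOX./OXX.., X) = +1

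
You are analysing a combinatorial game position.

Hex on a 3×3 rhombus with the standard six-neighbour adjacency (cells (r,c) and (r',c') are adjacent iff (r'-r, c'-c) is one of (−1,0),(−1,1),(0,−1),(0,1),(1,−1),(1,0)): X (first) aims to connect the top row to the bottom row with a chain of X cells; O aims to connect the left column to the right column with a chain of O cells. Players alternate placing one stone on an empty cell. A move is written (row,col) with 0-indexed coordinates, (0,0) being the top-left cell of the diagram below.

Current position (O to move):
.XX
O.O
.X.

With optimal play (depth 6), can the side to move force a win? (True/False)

p1 O@[.XX/O.O/.X.]: (0,0)[OXX/O.O/.X.]-1 (1,1)[.XX/OOO/.X.]+1* (2,0)[.XX/O.O/OX.]-1 (2,2)[.XX/O.O/.XO]-1
p2 X@[.XX/OOO/.X.] terminal -1; root [.XX/O.O/.X.] d6

O winning at [.XX/O.O/.X.]: True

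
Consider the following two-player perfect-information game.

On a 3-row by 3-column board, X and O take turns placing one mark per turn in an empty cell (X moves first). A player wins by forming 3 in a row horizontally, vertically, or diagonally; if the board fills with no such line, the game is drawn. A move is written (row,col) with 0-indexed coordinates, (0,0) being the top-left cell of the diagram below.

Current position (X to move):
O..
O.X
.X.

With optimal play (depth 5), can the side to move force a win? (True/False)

X winning at [O../O.X/.X.]: True

[O../O.X/.X.] X move#1: (0,1):-1/OX./O.X/.X., (0,2):-1/O.X/O.X/.X., (1,1):-1/O../OXX/.X., (2,0):+1/O../O.X/XX.*, (2,2):-1/O../O.X/.XX
[O../O.X/XX.] O move#2: (0,1):-1/OO./O.X/XX.*, (0,2):-1/O.O/O.X/XX., (1,1):-1/O../OOX/XX., (2,2):-1/O../O.X/XXO
[OO./O.X/XX.] X move#3: (0,2):+1/OOX/O.X/XX.*, (1,1):-1/OO./OXX/XX., (2,2):+1/OO./O.X/XXX
[OOX/O.X/XX.] O move#4: (1,1):-1/OOX/OOX/XX.*, (2,2):-1/OOX/O.X/XXO
[OOX/OOX/XX.] X move#5: (2,2):+1/OOX/OOX/XXX*
[OOX/OOX/XXX] end (terminal -1, O#6); searched O../O.X/.X. to 5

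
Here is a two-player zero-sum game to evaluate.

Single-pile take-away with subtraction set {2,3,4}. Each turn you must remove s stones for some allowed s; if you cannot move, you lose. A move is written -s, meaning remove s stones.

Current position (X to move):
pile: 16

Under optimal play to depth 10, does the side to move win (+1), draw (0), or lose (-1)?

value(16, X) = +1

p1 X@[16]: -2[14]-1 -3[13]+1* -4[12]+1
p2 O@[13]: -2[11]-1* -3[10]-1 -4[9]-1
p3 X@[11]: -2[9]-1 -3[8]-1 -4[7]+1*
p4 O@[7]: -2[5]-1* -3[4]-1 -4[3]-1
p5 X@[5]: -2[3]-1 -3[2]-1 -4[1]+1*
p6 O@[1] terminal -1; root [16] d10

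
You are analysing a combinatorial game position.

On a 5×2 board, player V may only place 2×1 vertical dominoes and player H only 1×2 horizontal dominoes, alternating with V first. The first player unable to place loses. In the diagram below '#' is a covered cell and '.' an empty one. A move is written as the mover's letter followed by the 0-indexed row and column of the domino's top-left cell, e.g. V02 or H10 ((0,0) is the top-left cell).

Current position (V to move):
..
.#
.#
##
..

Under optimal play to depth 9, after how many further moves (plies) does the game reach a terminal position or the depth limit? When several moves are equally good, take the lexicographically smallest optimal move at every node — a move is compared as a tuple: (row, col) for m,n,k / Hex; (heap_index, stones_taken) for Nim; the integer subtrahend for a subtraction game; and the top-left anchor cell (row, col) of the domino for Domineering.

PV length from [../.#/.#/##/..]: 2 plies

p1 V@[../.#/.#/##/..]: V00[#./##/.#/##/..]-1* V10[../##/##/##/..]-1
p2 H@[#./##/.#/##/..]: H40[#./##/.#/##/##]+1*
p3 V@[#./##/.#/##/##] terminal -1; root [../.#/.#/##/..] d9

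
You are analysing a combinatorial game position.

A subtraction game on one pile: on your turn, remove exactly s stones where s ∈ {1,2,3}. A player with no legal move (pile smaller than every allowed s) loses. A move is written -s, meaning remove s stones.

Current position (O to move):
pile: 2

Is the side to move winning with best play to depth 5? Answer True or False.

ply 1, O at 2 | -1=-1→1; -2=+1→0*
ply 2: 0 is terminal -1 (X); from 2 depth 5

O winning at [2]: True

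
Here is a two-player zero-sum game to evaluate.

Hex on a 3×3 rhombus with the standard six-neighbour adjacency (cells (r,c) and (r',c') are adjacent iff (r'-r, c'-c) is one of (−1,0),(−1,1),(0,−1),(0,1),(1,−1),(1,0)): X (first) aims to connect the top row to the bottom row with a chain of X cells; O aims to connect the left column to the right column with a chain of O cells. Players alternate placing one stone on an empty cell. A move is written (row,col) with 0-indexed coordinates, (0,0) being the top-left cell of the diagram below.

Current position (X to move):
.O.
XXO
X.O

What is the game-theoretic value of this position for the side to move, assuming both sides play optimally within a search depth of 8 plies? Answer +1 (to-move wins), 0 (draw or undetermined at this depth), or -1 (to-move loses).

value(.O./XXO/X.O, X) = +1

p1 X@[.O./XXO/X.O]: (0,0)[XO./XXO/X.O]+1* (0,2)[.OX/XXO/X.O]+1 (2,1)[.O./XXO/XXO]+1
p2 O@[XO./XXO/X.O] terminal -1; root [.O./XXO/X.O] d8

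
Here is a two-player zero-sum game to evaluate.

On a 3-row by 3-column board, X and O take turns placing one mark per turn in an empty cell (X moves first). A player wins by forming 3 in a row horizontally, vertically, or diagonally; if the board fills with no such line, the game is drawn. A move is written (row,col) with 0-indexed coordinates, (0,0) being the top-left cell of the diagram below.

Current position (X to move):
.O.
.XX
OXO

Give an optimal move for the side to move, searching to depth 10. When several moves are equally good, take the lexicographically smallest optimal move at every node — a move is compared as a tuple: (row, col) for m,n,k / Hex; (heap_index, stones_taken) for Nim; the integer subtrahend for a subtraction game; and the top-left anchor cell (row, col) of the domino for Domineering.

p1 X@[.O./.XX/OXO]: (0,0)[XO./.XX/OXO]+0 (0,2)[.OX/.XX/OXO]+0 (1,0)[.O./XXX/OXO]+1*
p2 O@[.O./XXX/OXO] terminal -1; root [.O./.XX/OXO] d10

X's best at [.O./.XX/OXO]: (1,0)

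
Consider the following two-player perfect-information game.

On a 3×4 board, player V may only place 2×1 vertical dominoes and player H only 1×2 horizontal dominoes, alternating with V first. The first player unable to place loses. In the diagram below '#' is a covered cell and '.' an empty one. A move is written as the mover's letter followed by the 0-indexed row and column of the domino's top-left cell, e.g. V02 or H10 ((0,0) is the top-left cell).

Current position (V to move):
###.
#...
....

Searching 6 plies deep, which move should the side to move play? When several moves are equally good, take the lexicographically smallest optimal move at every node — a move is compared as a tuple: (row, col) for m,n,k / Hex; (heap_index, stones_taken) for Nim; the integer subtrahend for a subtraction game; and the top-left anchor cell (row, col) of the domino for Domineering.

[###./#.../....] V move#1: V03:-1/####/#..#/...., V11:-1/###./##../.#.., V12:+1/###./#.#./..#.*, V13:-1/###./#..#/...#
[###./#.#./..#.] H move#2: H20:-1/###./#.#./###.*
[###./#.#./###.] V move#3: V03:+1/####/#.##/###.*, V13:+1/###./#.##/####
[####/#.##/###.] end (terminal -1, H#4); searched ###./#.../.... to 6

V's best at [###./#.../....]: V12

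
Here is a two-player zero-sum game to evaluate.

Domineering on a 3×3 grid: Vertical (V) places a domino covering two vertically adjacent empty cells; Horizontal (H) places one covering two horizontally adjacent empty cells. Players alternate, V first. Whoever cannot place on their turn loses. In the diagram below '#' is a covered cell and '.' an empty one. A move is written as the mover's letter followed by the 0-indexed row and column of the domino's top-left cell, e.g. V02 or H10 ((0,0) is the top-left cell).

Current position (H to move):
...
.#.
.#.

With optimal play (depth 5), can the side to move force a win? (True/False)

H winning at [.../.#./.#.]: False

p1 H@[.../.#./.#.]: H00[##./.#./.#.]-1* H01[.##/.#./.#.]-1
p2 V@[##./.#./.#.]: V02[###/.##/.#.]+1* V10[##./##./##.]+1 V12[##./.##/.##]+1
p3 H@[###/.##/.#.] terminal -1; root [.../.#./.#.] d5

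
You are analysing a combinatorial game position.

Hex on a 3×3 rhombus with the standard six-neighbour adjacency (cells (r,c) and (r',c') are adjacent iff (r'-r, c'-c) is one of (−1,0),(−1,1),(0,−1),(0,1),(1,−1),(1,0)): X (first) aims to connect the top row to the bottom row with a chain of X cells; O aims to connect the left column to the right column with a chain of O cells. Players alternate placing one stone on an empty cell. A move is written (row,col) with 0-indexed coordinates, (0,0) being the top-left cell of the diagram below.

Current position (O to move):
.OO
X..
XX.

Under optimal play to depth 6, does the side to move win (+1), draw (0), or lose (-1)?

value(.OO/X../XX., O) = +1

[.OO/X../XX.] O move#1: (0,0):+1/OOO/X../XX.*, (1,1):-1/.OO/XO./XX., (1,2):-1/.OO/X.O/XX., (2,2):-1/.OO/X../XXO
[OOO/X../XX.] end (terminal -1, X#2); searched .OO/X../XX. to 6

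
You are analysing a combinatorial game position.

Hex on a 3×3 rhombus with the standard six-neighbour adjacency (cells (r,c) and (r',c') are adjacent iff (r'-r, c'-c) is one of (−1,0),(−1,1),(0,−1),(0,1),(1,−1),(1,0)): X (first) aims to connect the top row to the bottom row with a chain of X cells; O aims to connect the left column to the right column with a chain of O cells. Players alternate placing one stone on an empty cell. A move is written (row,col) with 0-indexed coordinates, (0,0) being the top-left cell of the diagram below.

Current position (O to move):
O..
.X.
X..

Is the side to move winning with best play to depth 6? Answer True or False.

O winning at [O../.X./X..]: False

ply 1, O at O../.X./X.. | (0,1)=-1→OO./.X./X..*; (0,2)=-1→O.O/.X./X..; (1,0)=-1→O../OX./X..; (1,2)=-1→O../.XO/X..; (2,1)=-1→O../.X./XO.; (2,2)=-1→O../.X./X.O
ply 2, X at OO./.X./X.. | (0,2)=+1→OOX/.X./X..*; (1,0)=-1→OO./XX./X..; (1,2)=-1→OO./.XX/X..; (2,1)=-1→OO./.X./XX.; (2,2)=-1→OO./.X./X.X
ply 3: OOX/.X./X.. is terminal -1 (O); from O../.X./X.. depth 6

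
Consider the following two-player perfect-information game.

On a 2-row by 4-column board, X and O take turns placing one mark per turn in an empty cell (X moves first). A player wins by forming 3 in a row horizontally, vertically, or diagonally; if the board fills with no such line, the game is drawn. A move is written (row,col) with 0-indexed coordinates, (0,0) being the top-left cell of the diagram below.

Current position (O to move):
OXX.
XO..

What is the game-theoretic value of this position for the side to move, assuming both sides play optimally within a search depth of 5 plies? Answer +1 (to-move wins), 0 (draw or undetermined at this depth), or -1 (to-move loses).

value(OXX./XO.., O) = 0

[OXX./XO..] O move#1: (0,3):+0/OXXO/XO..*, (1,2):-1/OXX./XOO., (1,3):-1/OXX./XO.O
[OXXO/XO..] X move#2: (1,2):+0/OXXO/XOX.*, (1,3):+0/OXXO/XO.X
[OXXO/XOX.] O move#3: (1,3):+0/OXXO/XOXO*
[OXXO/XOXO] end (terminal +0, X#4); searched OXX./XO.. to 5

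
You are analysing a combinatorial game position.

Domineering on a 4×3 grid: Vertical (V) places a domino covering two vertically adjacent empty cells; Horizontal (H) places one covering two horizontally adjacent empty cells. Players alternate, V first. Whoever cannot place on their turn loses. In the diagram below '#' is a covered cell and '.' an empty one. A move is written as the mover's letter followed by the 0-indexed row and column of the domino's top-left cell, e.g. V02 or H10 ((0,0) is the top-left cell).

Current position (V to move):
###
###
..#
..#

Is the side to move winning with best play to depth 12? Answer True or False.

ply 1, V at ###/###/..#/..# | V20=+1→###/###/#.#/#.#*; V21=+1→###/###/.##/.##
ply 2: ###/###/#.#/#.# is terminal -1 (H); from ###/###/..#/..# depth 12

V winning at [###/###/..#/..#]: True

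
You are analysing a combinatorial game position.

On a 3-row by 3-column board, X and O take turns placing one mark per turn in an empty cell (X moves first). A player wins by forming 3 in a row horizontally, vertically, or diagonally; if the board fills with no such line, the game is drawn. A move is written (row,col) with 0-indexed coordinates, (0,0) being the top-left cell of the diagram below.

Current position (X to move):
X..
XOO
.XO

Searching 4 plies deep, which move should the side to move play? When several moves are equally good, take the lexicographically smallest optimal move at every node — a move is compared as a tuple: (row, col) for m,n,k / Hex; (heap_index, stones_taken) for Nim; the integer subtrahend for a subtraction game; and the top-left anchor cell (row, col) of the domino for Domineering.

p1 X@[X../XOO/.XO]: (0,1)[XX./XOO/.XO]-1 (0,2)[X.X/XOO/.XO]+1* (2,0)[X../XOO/XXO]+1
p2 O@[X.X/XOO/.XO]: (0,1)[XOX/XOO/.XO]-1* (2,0)[X.X/XOO/OXO]-1
p3 X@[XOX/XOO/.XO]: (2,0)[XOX/XOO/XXO]+1*
p4 O@[XOX/XOO/XXO] terminal -1; root [X../XOO/.XO] d4

X's best at [X../XOO/.XO]: (0,2)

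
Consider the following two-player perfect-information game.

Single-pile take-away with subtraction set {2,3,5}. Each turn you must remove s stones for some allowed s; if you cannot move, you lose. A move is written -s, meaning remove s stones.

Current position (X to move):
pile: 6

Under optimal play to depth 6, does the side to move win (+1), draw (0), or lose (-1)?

value(6, X) = +1

[6] X move#1: -2:-1/4, -3:-1/3, -5:+1/1*
[1] end (terminal -1, O#2); searched 6 to 6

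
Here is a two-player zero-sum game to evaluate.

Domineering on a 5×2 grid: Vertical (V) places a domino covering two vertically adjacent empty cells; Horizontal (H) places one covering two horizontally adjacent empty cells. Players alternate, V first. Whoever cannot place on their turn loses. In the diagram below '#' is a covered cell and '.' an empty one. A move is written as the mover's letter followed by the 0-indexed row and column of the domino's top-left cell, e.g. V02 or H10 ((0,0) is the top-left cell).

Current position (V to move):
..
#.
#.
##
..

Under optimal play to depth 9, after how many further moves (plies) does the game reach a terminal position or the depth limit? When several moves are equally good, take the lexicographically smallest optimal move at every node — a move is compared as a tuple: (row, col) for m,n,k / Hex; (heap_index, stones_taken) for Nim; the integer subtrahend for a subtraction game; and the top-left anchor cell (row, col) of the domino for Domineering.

PV length from [../#./#./##/..]: 2 plies

[../#./#./##/..] V move#1: V01:-1/.#/##/#./##/..*, V11:-1/../##/##/##/..
[.#/##/#./##/..] H move#2: H40:+1/.#/##/#./##/##*
[.#/##/#./##/##] end (terminal -1, V#3); searched ../#./#./##/.. to 9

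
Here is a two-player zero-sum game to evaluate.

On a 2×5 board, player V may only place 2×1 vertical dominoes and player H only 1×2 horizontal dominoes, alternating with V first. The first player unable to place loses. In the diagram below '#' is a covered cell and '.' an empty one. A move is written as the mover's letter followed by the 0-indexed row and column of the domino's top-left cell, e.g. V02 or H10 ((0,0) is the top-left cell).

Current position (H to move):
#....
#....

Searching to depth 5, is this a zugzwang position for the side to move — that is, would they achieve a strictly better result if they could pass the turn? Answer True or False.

p1 H@[#..../#....]: H01[###../#....]-1 H02[#.##./#....]+1* H03[#..##/#....]-1 H11[#..../###..]-1 H12[#..../#.##.]+1 H13[#..../#..##]-1
p2 V@[#.##./#....]: V01[####./##...]-1* V04[#.###/#...#]-1
p3 H@[####./##...]: H12[####./####.]-1 H13[####./##.##]+1*
p4 V@[####./##.##] terminal -1; root [#..../#....] d5
if H skipped the turn, V would face:
~ p1 V@[#..../#....]: V01[##.../##...]-1* V02[#.#../#.#..]-1 V03[#..#./#..#.]-1 V04[#...#/#...#]-1
~ p2 H@[##.../##...]: H02[####./##...]+1* H03[##.##/##...]+1 H12[##.../####.]+1 H13[##.../##.##]+1
~ p3 V@[####./##...]: V04[#####/##..#]-1*
~ p4 H@[#####/##..#]: H12[#####/#####]+1*
~ p5 V@[#####/#####] terminal -1; root [#..../#....] d5
compare (H): move=+1 vs pass=+1

zugzwang(#..../#...., H) = False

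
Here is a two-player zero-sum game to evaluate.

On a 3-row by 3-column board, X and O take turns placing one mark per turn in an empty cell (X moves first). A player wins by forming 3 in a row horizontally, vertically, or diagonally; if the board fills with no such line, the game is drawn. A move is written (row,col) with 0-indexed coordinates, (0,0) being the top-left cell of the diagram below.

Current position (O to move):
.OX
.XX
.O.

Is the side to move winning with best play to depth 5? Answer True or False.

ply 1, O at .OX/.XX/.O. | (0,0)=-1→OOX/.XX/.O.*; (1,0)=-1→.OX/OXX/.O.; (2,0)=-1→.OX/.XX/OO.; (2,2)=-1→.OX/.XX/.OO
ply 2, X at OOX/.XX/.O. | (1,0)=+1→OOX/XXX/.O.*; (2,0)=+1→OOX/.XX/XO.; (2,2)=+1→OOX/.XX/.OX
ply 3: OOX/XXX/.O. is terminal -1 (O); from .OX/.XX/.O. depth 5

O winning at [.OX/.XX/.O.]: False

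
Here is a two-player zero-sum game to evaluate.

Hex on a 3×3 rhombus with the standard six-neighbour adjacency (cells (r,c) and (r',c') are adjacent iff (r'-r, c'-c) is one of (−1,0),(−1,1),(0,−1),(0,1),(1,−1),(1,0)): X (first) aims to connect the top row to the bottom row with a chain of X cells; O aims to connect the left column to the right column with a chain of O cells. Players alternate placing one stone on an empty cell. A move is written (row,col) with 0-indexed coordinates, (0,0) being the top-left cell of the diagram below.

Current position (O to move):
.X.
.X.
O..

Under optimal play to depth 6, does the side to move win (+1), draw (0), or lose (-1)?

value(.X./.X./O.., O) = +1

p1 O@[.X./.X./O..]: (0,0)[OX./.X./O..]-1 (0,2)[.XO/.X./O..]-1 (1,0)[.X./OX./O..]-1 (1,2)[.X./.XO/O..]-1 (2,1)[.X./.X./OO.]+1* (2,2)[.X./.X./O.O]-1
p2 X@[.X./.X./OO.]: (0,0)[XX./.X./OO.]-1* (0,2)[.XX/.X./OO.]-1 (1,0)[.X./XX./OO.]-1 (1,2)[.X./.XX/OO.]-1 (2,2)[.X./.X./OOX]-1
p3 O@[XX./.X./OO.]: (0,2)[XXO/.X./OO.]+1* (1,0)[XX./OX./OO.]+1 (1,2)[XX./.XO/OO.]+1 (2,2)[XX./.X./OOO]+1
p4 X@[XXO/.X./OO.]: (1,0)[XXO/XX./OO.]-1* (1,2)[XXO/.XX/OO.]-1 (2,2)[XXO/.X./OOX]-1
p5 O@[XXO/XX./OO.]: (1,2)[XXO/XXO/OO.]+1* (2,2)[XXO/XX./OOO]+1
p6 X@[XXO/XXO/OO.] terminal -1; root [.X./.X./O..] d6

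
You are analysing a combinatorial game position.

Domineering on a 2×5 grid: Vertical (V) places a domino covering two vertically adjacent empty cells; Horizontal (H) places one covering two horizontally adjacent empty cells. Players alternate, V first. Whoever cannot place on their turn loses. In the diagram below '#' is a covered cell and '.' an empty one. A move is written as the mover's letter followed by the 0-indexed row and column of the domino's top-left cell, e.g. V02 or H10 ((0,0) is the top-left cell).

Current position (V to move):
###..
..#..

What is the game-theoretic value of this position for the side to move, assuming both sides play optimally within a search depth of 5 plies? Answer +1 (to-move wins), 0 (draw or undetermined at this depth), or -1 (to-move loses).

value(###../..#.., V) = +1

p1 V@[###../..#..]: V03[####./..##.]+1* V04[###.#/..#.#]+1
p2 H@[####./..##.]: H10[####./####.]-1*
p3 V@[####./####.]: V04[#####/#####]+1*
p4 H@[#####/#####] terminal -1; root [###../..#..] d5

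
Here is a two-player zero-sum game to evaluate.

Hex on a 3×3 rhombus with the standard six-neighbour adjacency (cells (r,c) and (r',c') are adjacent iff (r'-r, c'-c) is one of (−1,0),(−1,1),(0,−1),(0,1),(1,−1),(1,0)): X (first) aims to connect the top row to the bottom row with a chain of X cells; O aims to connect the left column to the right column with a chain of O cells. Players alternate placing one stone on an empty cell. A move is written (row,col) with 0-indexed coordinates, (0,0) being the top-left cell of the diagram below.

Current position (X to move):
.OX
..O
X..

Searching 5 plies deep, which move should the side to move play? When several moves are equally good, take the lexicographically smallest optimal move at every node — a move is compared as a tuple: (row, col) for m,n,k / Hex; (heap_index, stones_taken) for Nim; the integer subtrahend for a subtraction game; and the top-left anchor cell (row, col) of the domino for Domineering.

X's best at [.OX/..O/X..]: (0,0)

ply 1, X at .OX/..O/X.. | (0,0)=+1→XOX/..O/X..*; (1,0)=+1→.OX/X.O/X..; (1,1)=+1→.OX/.XO/X..; (2,1)=-1→.OX/..O/XX.; (2,2)=-1→.OX/..O/X.X
ply 2, O at XOX/..O/X.. | (1,0)=-1→XOX/O.O/X..*; (1,1)=-1→XOX/.OO/X..; (2,1)=-1→XOX/..O/XO.; (2,2)=-1→XOX/..O/X.O
ply 3, X at XOX/O.O/X.. | (1,1)=+1→XOX/OXO/X..*; (2,1)=-1→XOX/O.O/XX.; (2,2)=-1→XOX/O.O/X.X
ply 4: XOX/OXO/X.. is terminal -1 (O); from .OX/..O/X.. depth 5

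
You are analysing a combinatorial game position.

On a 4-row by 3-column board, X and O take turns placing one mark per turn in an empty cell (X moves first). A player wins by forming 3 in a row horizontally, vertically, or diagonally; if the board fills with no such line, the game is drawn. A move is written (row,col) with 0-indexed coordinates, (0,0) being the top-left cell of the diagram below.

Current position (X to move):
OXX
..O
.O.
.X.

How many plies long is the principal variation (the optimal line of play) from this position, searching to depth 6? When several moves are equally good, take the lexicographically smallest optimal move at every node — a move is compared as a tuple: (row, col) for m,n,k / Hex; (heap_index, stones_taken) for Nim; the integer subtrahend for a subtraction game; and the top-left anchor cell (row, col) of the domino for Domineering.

p1 X@[OXX/..O/.O./.X.]: (1,0)[OXX/X.O/.O./.X.]-1* (1,1)[OXX/.XO/.O./.X.]-1 (2,0)[OXX/..O/XO./.X.]-1 (2,2)[OXX/..O/.OX/.X.]-1 (3,0)[OXX/..O/.O./XX.]-1 (3,2)[OXX/..O/.O./.XX]-1
p2 O@[OXX/X.O/.O./.X.]: (1,1)[OXX/XOO/.O./.X.]+1* (2,0)[OXX/X.O/OO./.X.]+1 (2,2)[OXX/X.O/.OO/.X.]+1 (3,0)[OXX/X.O/.O./OX.]+1 (3,2)[OXX/X.O/.O./.XO]+1
p3 X@[OXX/XOO/.O./.X.]: (2,0)[OXX/XOO/XO./.X.]-1* (2,2)[OXX/XOO/.OX/.X.]-1 (3,0)[OXX/XOO/.O./XX.]-1 (3,2)[OXX/XOO/.O./.XX]-1
p4 O@[OXX/XOO/XO./.X.]: (2,2)[OXX/XOO/XOO/.X.]+1* (3,0)[OXX/XOO/XO./OX.]+1 (3,2)[OXX/XOO/XO./.XO]-1
p5 X@[OXX/XOO/XOO/.X.] terminal -1; root [OXX/..O/.O./.X.] d6

PV length from [OXX/..O/.O./.X.]: 4 plies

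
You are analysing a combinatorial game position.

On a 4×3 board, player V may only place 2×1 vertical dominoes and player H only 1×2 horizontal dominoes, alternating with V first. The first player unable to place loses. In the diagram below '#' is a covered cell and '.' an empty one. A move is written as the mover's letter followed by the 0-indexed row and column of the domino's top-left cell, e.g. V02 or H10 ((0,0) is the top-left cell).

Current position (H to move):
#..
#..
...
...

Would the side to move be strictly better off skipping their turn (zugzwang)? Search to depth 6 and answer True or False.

zugzwang(#../#../.../..., H) = False

ply 1, H at #../#../.../... | H01=-1→###/#../.../...*; H11=-1→#../###/.../...; H20=-1→#../#../##./...; H21=-1→#../#../.##/...; H30=-1→#../#../.../##.; H31=-1→#../#../.../.##
ply 2, V at ###/#../.../... | V11=+1→###/##./.#./...*; V12=-1→###/#.#/..#/...; V20=-1→###/#../#../#..; V21=+1→###/#../.#./.#.; V22=-1→###/#../..#/..#
ply 3, H at ###/##./.#./... | H30=-1→###/##./.#./##.*; H31=-1→###/##./.#./.##
ply 4, V at ###/##./.#./##. | V12=+1→###/###/.##/##.*; V22=+1→###/##./.##/###
ply 5: ###/###/.##/##. is terminal -1 (H); from #../#../.../... depth 6
suppose H passes — search the same position with V to move:
pass> ply 1, V at #../#../.../... | V01=+1→##./##./.../...*; V02=+1→#.#/#.#/.../...; V11=+1→#../##./.#./...; V12=-1→#../#.#/..#/...; V20=+1→#../#../#../#..; V21=+1→#../#../.#./.#.; V22=+1→#../#../..#/..#
pass> ply 2, H at ##./##./.../... | H20=-1→##./##./##./...*; H21=-1→##./##./.##/...; H30=-1→##./##./.../##.; H31=-1→##./##./.../.##
pass> ply 3, V at ##./##./##./... | V02=-1→###/###/##./...; V12=-1→##./###/###/...; V22=+1→##./##./###/..#*
pass> ply 4, H at ##./##./###/..# | H30=-1→##./##./###/###*
pass> ply 5, V at ##./##./###/### | V02=+1→###/###/###/###*
pass> ply 6: ###/###/###/### is terminal -1 (H); from #../#../.../... depth 6
for H: play -1, pass -1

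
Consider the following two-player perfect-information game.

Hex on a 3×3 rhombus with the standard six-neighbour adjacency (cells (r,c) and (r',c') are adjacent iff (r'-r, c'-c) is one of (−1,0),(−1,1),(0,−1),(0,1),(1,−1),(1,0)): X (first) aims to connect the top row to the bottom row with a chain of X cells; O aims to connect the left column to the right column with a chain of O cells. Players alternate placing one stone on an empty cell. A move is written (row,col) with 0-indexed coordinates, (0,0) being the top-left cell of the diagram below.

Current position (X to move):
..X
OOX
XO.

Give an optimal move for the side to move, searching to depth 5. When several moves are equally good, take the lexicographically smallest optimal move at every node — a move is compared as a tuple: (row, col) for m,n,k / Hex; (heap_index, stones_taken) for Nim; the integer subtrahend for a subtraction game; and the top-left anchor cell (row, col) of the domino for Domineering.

[..X/OOX/XO.] X move#1: (0,0):-1/X.X/OOX/XO., (0,1):-1/.XX/OOX/XO., (2,2):+1/..X/OOX/XOX*
[..X/OOX/XOX] end (terminal -1, O#2); searched ..X/OOX/XO. to 5

X's best at [..X/OOX/XO.]: (2,2)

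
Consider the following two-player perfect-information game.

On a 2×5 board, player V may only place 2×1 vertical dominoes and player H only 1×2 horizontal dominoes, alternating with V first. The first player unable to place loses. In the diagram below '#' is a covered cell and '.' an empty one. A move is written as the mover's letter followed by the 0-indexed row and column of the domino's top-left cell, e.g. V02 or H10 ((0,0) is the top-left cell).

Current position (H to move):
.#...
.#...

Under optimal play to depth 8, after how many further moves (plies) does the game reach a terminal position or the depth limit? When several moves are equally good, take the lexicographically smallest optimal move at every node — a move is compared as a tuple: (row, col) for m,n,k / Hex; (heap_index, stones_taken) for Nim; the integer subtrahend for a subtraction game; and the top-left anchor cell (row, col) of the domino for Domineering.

PV length from [.#.../.#...]: 4 plies

p1 H@[.#.../.#...]: H02[.###./.#...]-1* H03[.#.##/.#...]-1 H12[.#.../.###.]-1 H13[.#.../.#.##]-1
p2 V@[.###./.#...]: V00[####./##...]-1 V04[.####/.#..#]+1*
p3 H@[.####/.#..#]: H12[.####/.####]-1*
p4 V@[.####/.####]: V00[#####/#####]+1*
p5 H@[#####/#####] terminal -1; root [.#.../.#...] d8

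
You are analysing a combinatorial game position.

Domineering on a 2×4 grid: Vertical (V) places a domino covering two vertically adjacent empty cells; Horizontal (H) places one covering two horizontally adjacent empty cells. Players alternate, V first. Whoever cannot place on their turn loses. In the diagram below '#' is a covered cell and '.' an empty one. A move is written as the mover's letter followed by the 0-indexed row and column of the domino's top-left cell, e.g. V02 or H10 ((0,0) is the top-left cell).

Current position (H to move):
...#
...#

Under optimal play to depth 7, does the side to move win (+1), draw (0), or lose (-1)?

value(...#/...#, H) = +1

p1 H@[...#/...#]: H00[##.#/...#]+1* H01[.###/...#]+1 H10[...#/##.#]+1 H11[...#/.###]+1
p2 V@[##.#/...#]: V02[####/..##]-1*
p3 H@[####/..##]: H10[####/####]+1*
p4 V@[####/####] terminal -1; root [...#/...#] d7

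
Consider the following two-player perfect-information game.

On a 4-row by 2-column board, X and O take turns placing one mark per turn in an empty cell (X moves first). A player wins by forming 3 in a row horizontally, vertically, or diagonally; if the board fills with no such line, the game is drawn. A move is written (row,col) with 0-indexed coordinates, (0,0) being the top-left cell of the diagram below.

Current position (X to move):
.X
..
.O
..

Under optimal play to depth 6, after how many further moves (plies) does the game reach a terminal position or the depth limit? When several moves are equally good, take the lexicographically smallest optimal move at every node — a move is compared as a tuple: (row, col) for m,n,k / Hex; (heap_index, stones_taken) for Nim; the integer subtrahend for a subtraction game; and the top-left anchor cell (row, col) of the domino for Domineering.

ply 1, X at .X/../.O/.. | (0,0)=+0→XX/../.O/..*; (1,0)=+0→.X/X./.O/..; (1,1)=+0→.X/.X/.O/..; (2,0)=+0→.X/../XO/..; (3,0)=+0→.X/../.O/X.; (3,1)=+0→.X/../.O/.X
ply 2, O at XX/../.O/.. | (1,0)=+0→XX/O./.O/..*; (1,1)=+0→XX/.O/.O/..; (2,0)=+0→XX/../OO/..; (3,0)=+0→XX/../.O/O.; (3,1)=+0→XX/../.O/.O
ply 3, X at XX/O./.O/.. | (1,1)=+0→XX/OX/.O/..*; (2,0)=+0→XX/O./XO/..; (3,0)=+0→XX/O./.O/X.; (3,1)=+0→XX/O./.O/.X
ply 4, O at XX/OX/.O/.. | (2,0)=+0→XX/OX/OO/..*; (3,0)=+0→XX/OX/.O/O.; (3,1)=+0→XX/OX/.O/.O
ply 5, X at XX/OX/OO/.. | (3,0)=+0→XX/OX/OO/X.*; (3,1)=-1→XX/OX/OO/.X
ply 6, O at XX/OX/OO/X. | (3,1)=+0→XX/OX/OO/XO*
ply 7: XX/OX/OO/XO is terminal +0 (X); from .X/../.O/.. depth 6

PV length from [.X/../.O/..]: 6 plies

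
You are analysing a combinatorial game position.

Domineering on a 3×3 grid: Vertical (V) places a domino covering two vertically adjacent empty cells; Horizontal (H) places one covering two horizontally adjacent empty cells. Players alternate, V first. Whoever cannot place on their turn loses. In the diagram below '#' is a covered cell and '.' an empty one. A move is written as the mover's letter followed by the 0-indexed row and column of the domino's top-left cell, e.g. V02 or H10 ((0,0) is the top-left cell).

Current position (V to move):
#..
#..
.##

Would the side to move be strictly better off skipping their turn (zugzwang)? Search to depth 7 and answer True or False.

p1 V@[#../#../.##]: V01[##./##./.##]+1* V02[#.#/#.#/.##]+1
p2 H@[##./##./.##] terminal -1; root [#../#../.##] d7
pass branch (H moves first from the same position):
  | p1 H@[#../#../.##]: H01[###/#../.##]+1* H11[#../###/.##]+1
  | p2 V@[###/#../.##] terminal -1; root [#../#../.##] d7
V moving scores +1; V passing scores -1

zugzwang(#../#../.##, V) = False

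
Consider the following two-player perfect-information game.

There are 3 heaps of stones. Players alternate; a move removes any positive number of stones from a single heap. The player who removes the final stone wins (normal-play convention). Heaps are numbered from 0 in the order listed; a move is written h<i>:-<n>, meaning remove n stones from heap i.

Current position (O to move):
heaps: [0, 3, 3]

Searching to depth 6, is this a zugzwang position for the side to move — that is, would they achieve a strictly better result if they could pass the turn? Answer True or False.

ply 1, O at (0,3,3) | h1:-1=-1→(0,2,3)*; h1:-2=-1→(0,1,3); h1:-3=-1→(0,0,3); h2:-1=-1→(0,3,2); h2:-2=-1→(0,3,1); h2:-3=-1→(0,3,0)
ply 2, X at (0,2,3) | h1:-1=-1→(0,1,3); h1:-2=-1→(0,0,3); h2:-1=+1→(0,2,2)*; h2:-2=-1→(0,2,1); h2:-3=-1→(0,2,0)
ply 3, O at (0,2,2) | h1:-1=-1→(0,1,2)*; h1:-2=-1→(0,0,2); h2:-1=-1→(0,2,1); h2:-2=-1→(0,2,0)
ply 4, X at (0,1,2) | h1:-1=-1→(0,0,2); h2:-1=+1→(0,1,1)*; h2:-2=-1→(0,1,0)
ply 5, O at (0,1,1) | h1:-1=-1→(0,0,1)*; h2:-1=-1→(0,1,0)
ply 6, X at (0,0,1) | h2:-1=+1→(0,0,0)*
ply 7: (0,0,0) is terminal -1 (O); from (0,3,3) depth 6
if O skipped the turn, X would face:
~ ply 1, X at (0,3,3) | h1:-1=-1→(0,2,3)*; h1:-2=-1→(0,1,3); h1:-3=-1→(0,0,3); h2:-1=-1→(0,3,2); h2:-2=-1→(0,3,1); h2:-3=-1→(0,3,0)
~ ply 2, O at (0,2,3) | h1:-1=-1→(0,1,3); h1:-2=-1→(0,0,3); h2:-1=+1→(0,2,2)*; h2:-2=-1→(0,2,1); h2:-3=-1→(0,2,0)
~ ply 3, X at (0,2,2) | h1:-1=-1→(0,1,2)*; h1:-2=-1→(0,0,2); h2:-1=-1→(0,2,1); h2:-2=-1→(0,2,0)
~ ply 4, O at (0,1,2) | h1:-1=-1→(0,0,2); h2:-1=+1→(0,1,1)*; h2:-2=-1→(0,1,0)
~ ply 5, X at (0,1,1) | h1:-1=-1→(0,0,1)*; h2:-1=-1→(0,1,0)
~ ply 6, O at (0,0,1) | h2:-1=+1→(0,0,0)*
~ ply 7: (0,0,0) is terminal -1 (X); from (0,3,3) depth 6
compare (O): move=-1 vs pass=+1

zugzwang((0,3,3), O) = True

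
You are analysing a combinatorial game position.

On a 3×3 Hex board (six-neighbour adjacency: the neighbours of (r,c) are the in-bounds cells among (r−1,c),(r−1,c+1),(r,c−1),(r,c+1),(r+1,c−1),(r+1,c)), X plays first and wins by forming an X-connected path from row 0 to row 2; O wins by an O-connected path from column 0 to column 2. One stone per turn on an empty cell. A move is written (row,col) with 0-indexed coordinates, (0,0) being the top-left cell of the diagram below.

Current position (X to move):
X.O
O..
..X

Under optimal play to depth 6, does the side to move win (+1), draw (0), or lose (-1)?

value(X.O/O../..X, X) = -1

ply 1, X at X.O/O../..X | (0,1)=-1→XXO/O../..X*; (1,1)=-1→X.O/OX./..X; (1,2)=-1→X.O/O.X/..X; (2,0)=-1→X.O/O../X.X; (2,1)=-1→X.O/O../.XX
ply 2, O at XXO/O../..X | (1,1)=+1→XXO/OO./..X*; (1,2)=-1→XXO/O.O/..X; (2,0)=-1→XXO/O../O.X; (2,1)=-1→XXO/O../.OX
ply 3: XXO/OO./..X is terminal -1 (X); from X.O/O../..X depth 6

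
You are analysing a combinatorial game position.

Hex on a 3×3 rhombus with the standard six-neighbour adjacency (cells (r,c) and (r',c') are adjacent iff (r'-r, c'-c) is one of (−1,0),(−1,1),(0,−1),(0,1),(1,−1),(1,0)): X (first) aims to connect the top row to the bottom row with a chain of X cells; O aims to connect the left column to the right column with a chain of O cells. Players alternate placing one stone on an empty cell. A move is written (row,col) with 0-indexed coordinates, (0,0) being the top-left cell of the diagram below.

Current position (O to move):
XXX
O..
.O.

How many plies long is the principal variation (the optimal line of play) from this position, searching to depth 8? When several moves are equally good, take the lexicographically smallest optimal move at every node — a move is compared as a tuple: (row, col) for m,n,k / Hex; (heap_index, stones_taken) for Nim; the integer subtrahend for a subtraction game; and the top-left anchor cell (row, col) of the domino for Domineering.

ply 1, O at XXX/O../.O. | (1,1)=+1→XXX/OO./.O.*; (1,2)=+1→XXX/O.O/.O.; (2,0)=+1→XXX/O../OO.; (2,2)=+1→XXX/O../.OO
ply 2, X at XXX/OO./.O. | (1,2)=-1→XXX/OOX/.O.*; (2,0)=-1→XXX/OO./XO.; (2,2)=-1→XXX/OO./.OX
ply 3, O at XXX/OOX/.O. | (2,0)=-1→XXX/OOX/OO.; (2,2)=+1→XXX/OOX/.OO*
ply 4: XXX/OOX/.OO is terminal -1 (X); from XXX/O../.O. depth 8

PV length from [XXX/O../.O.]: 3 plies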